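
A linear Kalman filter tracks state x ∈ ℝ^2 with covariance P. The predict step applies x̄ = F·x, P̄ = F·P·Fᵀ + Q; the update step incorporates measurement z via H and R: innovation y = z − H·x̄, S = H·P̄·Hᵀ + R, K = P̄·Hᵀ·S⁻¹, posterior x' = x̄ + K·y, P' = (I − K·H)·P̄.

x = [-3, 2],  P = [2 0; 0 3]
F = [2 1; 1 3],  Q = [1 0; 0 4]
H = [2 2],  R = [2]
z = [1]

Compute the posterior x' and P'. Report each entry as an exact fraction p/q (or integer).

x' = [-497/143, 567/143]
P' = [466/143 -441/143; -441/143 487/143]

x̄ = F·x = [-4, 3]
P̄ = F·P·Fᵀ + Q = [12 13; 13 33]
y = z − H·x̄ = [3]
S = H·P̄·Hᵀ + R = [286]
K = P̄·Hᵀ·S⁻¹ = [25/143; 46/143]
x' = x̄ + K·y = [-497/143, 567/143]
P' = (I − K·H)·P̄ = [466/143 -441/143; -441/143 487/143]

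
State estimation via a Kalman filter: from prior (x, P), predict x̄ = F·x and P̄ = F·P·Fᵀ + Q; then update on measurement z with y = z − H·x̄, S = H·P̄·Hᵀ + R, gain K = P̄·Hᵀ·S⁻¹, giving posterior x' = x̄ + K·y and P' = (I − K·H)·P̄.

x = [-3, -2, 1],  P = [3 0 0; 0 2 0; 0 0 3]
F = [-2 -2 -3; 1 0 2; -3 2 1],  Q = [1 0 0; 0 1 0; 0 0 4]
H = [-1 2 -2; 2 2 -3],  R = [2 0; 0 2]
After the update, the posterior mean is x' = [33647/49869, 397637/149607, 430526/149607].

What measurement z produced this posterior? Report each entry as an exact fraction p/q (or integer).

z = [-1, -2]

x̄ = F·x = [7, -1, 6]
P̄ = F·P·Fᵀ + Q = [48 -24 1; -24 16 -3; 1 -3 42]
S = H·P̄·Hᵀ + R = [406 201; 201 468]
K = P̄·Hᵀ·S⁻¹ = [-6101/16623 12656/49869; 10141/49869 -15304/149607; -5486/49869 -34489/149607]
x' − x̄ = [-315436/49869, 547244/149607, -467116/149607] = K·y
y = (KᵀK)⁻¹·Kᵀ·(x' − x̄) = [20, 4]
z = y + H·x̄ = [20, 4] + [-21, -6] = [-1, -2]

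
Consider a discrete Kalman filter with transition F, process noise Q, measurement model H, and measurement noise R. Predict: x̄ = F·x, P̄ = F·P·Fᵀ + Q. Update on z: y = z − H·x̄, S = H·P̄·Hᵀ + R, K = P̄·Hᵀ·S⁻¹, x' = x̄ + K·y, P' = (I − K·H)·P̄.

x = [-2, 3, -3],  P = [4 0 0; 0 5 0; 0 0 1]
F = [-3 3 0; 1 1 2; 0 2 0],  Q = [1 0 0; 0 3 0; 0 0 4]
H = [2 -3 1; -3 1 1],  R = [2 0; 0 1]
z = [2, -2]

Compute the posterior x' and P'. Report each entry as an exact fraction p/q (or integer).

x' = [30949/29633, 6570/29633, 31204/29633]
P' = [183793/29633 227768/29633 311030/29633; 227768/29633 287750/29633 387372/29633; 311030/29633 387372/29633 545268/29633]

x̄ = F·x = [15, -5, 6]
P̄ = F·P·Fᵀ + Q = [82 3 30; 3 16 10; 30 10 24]
y = z − H·x̄ = [-49, 42]
S = H·P̄·Hᵀ + R = [522 -533; -533 601]
K = P̄·Hᵀ·S⁻¹ = [-2344/29633 -12581/29633; -10171/29633 -8182/29633; 2606/29633 -450/29633]
x' = x̄ + K·y = [30949/29633, 6570/29633, 31204/29633]
P' = (I − K·H)·P̄ = [183793/29633 227768/29633 311030/29633; 227768/29633 287750/29633 387372/29633; 311030/29633 387372/29633 545268/29633]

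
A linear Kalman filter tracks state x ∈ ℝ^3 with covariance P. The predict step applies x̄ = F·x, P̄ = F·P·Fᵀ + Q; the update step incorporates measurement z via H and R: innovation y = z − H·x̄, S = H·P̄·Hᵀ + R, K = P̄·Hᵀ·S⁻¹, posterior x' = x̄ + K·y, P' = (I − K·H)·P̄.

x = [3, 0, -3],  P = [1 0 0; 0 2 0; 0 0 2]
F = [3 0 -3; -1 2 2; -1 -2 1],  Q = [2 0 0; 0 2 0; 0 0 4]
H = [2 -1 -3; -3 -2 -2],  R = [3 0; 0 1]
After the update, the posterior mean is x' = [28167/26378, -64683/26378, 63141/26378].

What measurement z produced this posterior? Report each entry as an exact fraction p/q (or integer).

x̄ = F·x = [18, -9, -6]
P̄ = F·P·Fᵀ + Q = [29 -15 -9; -15 19 -3; -9 -3 15]
S = H·P̄·Hᵀ + R = [423 -100; -100 86]
K = P̄·Hᵀ·S⁻¹ = [2350/13189 -6497/26378; -1070/13189 1499/26378; -2430/13189 -4731/26378]
x' − x̄ = [-446637/26378, 172719/26378, 221409/26378] = K·y
y = (KᵀK)⁻¹·Kᵀ·(x' − x̄) = [-66, 21]
z = y + H·x̄ = [-66, 21] + [63, -24] = [-3, -3]

z = [-3, -3]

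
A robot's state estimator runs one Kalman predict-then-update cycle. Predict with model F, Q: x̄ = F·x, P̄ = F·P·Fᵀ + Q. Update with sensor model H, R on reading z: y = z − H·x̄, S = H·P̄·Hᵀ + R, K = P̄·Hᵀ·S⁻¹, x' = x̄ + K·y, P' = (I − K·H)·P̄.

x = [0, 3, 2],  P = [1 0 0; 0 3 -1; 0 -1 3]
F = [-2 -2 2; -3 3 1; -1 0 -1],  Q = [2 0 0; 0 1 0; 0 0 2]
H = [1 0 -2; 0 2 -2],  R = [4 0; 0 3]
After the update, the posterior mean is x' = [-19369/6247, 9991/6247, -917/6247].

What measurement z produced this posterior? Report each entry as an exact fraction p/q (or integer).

z = [-3, 3]

x̄ = F·x = [-2, 11, -2]
P̄ = F·P·Fᵀ + Q = [38 -10 -6; -10 34 3; -6 3 6]
S = H·P̄·Hᵀ + R = [90 4; 4 139]
K = P̄·Hᵀ·S⁻¹ = [3491/6247 -460/6247; -1236/6247 2822/6247; -1239/6247 -234/6247]
x' − x̄ = [-6875/6247, -58726/6247, 11577/6247] = K·y
y = (KᵀK)⁻¹·Kᵀ·(x' − x̄) = [-5, -23]
z = y + H·x̄ = [-5, -23] + [2, 26] = [-3, 3]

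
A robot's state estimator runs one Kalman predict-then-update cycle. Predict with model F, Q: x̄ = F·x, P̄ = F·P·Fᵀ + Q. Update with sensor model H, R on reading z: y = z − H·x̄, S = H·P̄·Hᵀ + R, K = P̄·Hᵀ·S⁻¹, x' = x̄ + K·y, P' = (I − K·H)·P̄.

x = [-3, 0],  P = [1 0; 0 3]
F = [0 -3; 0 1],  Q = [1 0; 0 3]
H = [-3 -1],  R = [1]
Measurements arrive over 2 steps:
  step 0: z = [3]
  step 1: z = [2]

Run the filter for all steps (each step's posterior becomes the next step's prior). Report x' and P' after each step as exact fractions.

step 0: x' = [-45/41, 63/205], P' = [23/41 -54/41; -54/41 789/205]
step 1: x' = [-40047/53161, 13725/53161], P' = [30013/53161 -70488/53161; -70488/53161 205767/53161]

step 0: x̄ = F·x = [0, 0]
step 0: P̄ = F·P·Fᵀ + Q = [28 -9; -9 6]
step 0: y = z − H·x̄ = [3]
step 0: S = H·P̄·Hᵀ + R = [205]
step 0: K = P̄·Hᵀ·S⁻¹ = [-15/41; 21/205]
step 0: x' = x̄ + K·y = [-45/41, 63/205]
step 0: P' = (I − K·H)·P̄ = [23/41 -54/41; -54/41 789/205]
step 1: x̄ = F·x = [-189/205, 63/205]
step 1: P̄ = F·P·Fᵀ + Q = [7306/205 -2367/205; -2367/205 1404/205]
step 1: y = z − H·x̄ = [-94/205]
step 1: S = H·P̄·Hᵀ + R = [53161/205]
step 1: K = P̄·Hᵀ·S⁻¹ = [-19551/53161; 5697/53161]
step 1: x' = x̄ + K·y = [-40047/53161, 13725/53161]
step 1: P' = (I − K·H)·P̄ = [30013/53161 -70488/53161; -70488/53161 205767/53161]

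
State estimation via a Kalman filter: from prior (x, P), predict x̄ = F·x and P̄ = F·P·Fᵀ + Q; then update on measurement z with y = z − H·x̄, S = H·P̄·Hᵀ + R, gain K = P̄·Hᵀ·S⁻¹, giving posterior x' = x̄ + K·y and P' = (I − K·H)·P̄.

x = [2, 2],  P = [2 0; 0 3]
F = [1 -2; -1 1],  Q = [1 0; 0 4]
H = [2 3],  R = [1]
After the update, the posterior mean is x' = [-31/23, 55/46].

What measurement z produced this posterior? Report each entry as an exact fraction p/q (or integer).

x̄ = F·x = [-2, 0]
P̄ = F·P·Fᵀ + Q = [15 -8; -8 9]
S = H·P̄·Hᵀ + R = [46]
K = P̄·Hᵀ·S⁻¹ = [3/23; 11/46]
x' − x̄ = [15/23, 55/46] = K·y
y = (KᵀK)⁻¹·Kᵀ·(x' − x̄) = [5]
z = y + H·x̄ = [5] + [-4] = [1]

z = [1]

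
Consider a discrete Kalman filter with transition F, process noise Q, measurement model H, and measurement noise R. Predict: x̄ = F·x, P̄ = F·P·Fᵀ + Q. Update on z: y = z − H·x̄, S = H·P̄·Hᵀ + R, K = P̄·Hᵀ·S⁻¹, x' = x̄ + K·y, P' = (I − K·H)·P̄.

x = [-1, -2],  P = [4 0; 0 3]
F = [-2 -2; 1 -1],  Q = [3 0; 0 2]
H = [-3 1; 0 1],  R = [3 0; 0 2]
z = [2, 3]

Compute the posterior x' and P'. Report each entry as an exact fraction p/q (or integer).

x̄ = F·x = [6, 1]
P̄ = F·P·Fᵀ + Q = [31 -2; -2 9]
y = z − H·x̄ = [19, 2]
S = H·P̄·Hᵀ + R = [303 15; 15 11]
K = P̄·Hᵀ·S⁻¹ = [-145/444 39/148; 5/518 417/518]
x' = x̄ + K·y = [143/444, 1447/518]
P' = (I − K·H)·P̄ = [223/444 39/74; 39/74 417/259]

x' = [143/444, 1447/518]
P' = [223/444 39/74; 39/74 417/259]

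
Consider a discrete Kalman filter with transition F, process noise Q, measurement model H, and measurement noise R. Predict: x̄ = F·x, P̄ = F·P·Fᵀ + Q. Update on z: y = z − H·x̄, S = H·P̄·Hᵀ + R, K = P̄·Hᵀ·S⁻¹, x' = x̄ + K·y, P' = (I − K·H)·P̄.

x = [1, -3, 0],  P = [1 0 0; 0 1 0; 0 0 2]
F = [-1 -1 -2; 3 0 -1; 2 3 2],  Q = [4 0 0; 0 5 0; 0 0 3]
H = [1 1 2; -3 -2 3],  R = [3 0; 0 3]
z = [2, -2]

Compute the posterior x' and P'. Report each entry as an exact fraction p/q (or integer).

x̄ = F·x = [2, 3, -7]
P̄ = F·P·Fᵀ + Q = [14 1 -13; 1 16 2; -13 2 24]
y = z − H·x̄ = [11, 31]
S = H·P̄·Hᵀ + R = [87 102; 102 631]
K = P̄·Hᵀ·S⁻¹ = [1525/44493 -2033/14831; 5403/14831 -1555/14831; 12433/44493 1845/14831]
x' = x̄ + K·y = [-83308/44493, 55721/14831, -3103/44493]
P' = (I − K·H)·P̄ = [133460/44493 -54801/14831 17759/44493; -54801/14831 78738/14831 -3864/14831; 17759/44493 -3864/14831 15566/44493]

x' = [-83308/44493, 55721/14831, -3103/44493]
P' = [133460/44493 -54801/14831 17759/44493; -54801/14831 78738/14831 -3864/14831; 17759/44493 -3864/14831 15566/44493]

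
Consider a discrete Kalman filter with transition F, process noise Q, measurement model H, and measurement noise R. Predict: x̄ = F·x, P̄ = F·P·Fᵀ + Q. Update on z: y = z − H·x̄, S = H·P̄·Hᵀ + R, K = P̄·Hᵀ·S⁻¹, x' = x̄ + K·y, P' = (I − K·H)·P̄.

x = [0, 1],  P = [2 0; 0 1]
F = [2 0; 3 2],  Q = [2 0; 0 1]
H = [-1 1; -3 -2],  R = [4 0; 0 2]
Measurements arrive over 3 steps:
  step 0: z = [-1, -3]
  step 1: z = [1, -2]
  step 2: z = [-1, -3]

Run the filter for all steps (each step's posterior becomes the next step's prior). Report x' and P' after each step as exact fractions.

step 0: x' = [961/1740, 1133/1740], P' = [407/870 -449/870; -449/870 863/870]
step 1: x' = [-11616/56183, 81433/56183], P' = [49819/112366 -51365/112366; -51365/112366 96147/112366]
step 2: x' = [1027685/3118476, 9782555/9355428], P' = [675991/1559238 -690281/1559238; -690281/1559238 3903821/4677714]

step 0: x̄ = F·x = [0, 2]
step 0: P̄ = F·P·Fᵀ + Q = [10 12; 12 23]
step 0: y = z − H·x̄ = [-3, 1]
step 0: S = H·P̄·Hᵀ + R = [13 -28; -28 328]
step 0: K = P̄·Hᵀ·S⁻¹ = [-107/435 -323/1740; 164/435 -379/1740]
step 0: x' = x̄ + K·y = [961/1740, 1133/1740]
step 0: P' = (I − K·H)·P̄ = [407/870 -449/870; -449/870 863/870]
step 1: x̄ = F·x = [961/870, 5149/1740]
step 1: P̄ = F·P·Fᵀ + Q = [1684/435 323/435; 323/435 2597/870]
step 1: y = z − H·x̄ = [-1487/1740, 3146/435]
step 1: S = H·P̄·Hᵀ + R = [8153/870 2132/435; 2132/435 25096/435]
step 1: K = P̄·Hᵀ·S⁻¹ = [-12648/56183 -46727/224732; 18439/56183 -38199/224732]
step 1: x' = x̄ + K·y = [-11616/56183, 81433/56183]
step 1: P' = (I − K·H)·P̄ = [49819/112366 -51365/112366; -51365/112366 96147/112366]
step 2: x̄ = F·x = [-23232/56183, 128018/56183]
step 2: P̄ = F·P·Fᵀ + Q = [212004/56183 46727/56183; 46727/56183 328945/112366]
step 2: y = z − H·x̄ = [-207433/56183, 17791/56183]
step 2: S = H·P̄·Hᵀ + R = [1015509/112366 260340/56183; 260340/56183 3239016/56183]
step 2: K = P̄·Hᵀ·S⁻¹ = [-56928/259873 -647411/3118476; 746833/2338857 -1595113/9355428]
step 2: x' = x̄ + K·y = [1027685/3118476, 9782555/9355428]
step 2: P' = (I − K·H)·P̄ = [675991/1559238 -690281/1559238; -690281/1559238 3903821/4677714]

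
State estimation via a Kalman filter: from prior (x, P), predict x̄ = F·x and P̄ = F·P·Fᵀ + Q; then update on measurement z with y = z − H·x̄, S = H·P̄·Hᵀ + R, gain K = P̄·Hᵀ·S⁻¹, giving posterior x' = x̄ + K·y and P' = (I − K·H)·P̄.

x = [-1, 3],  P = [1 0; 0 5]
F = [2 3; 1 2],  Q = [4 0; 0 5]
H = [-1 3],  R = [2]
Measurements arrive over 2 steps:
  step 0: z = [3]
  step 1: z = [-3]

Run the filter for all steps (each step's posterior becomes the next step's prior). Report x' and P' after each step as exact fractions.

step 0: x' = [464/97, 255/97], P' = [3292/97 1126/97; 1126/97 406/97]
step 1: x' = [12341/18649, -13522/18649], P' = [1789426/18649 609798/18649; 609798/18649 211808/18649]

step 0: x̄ = F·x = [7, 5]
step 0: P̄ = F·P·Fᵀ + Q = [53 32; 32 26]
step 0: y = z − H·x̄ = [-5]
step 0: S = H·P̄·Hᵀ + R = [97]
step 0: K = P̄·Hᵀ·S⁻¹ = [43/97; 46/97]
step 0: x' = x̄ + K·y = [464/97, 255/97]
step 0: P' = (I − K·H)·P̄ = [3292/97 1126/97; 1126/97 406/97]
step 1: x̄ = F·x = [1693/97, 974/97]
step 1: P̄ = F·P·Fᵀ + Q = [30722/97 16902/97; 16902/97 9905/97]
step 1: y = z − H·x̄ = [-1520/97]
step 1: S = H·P̄·Hᵀ + R = [18649/97]
step 1: K = P̄·Hᵀ·S⁻¹ = [19984/18649; 12813/18649]
step 1: x' = x̄ + K·y = [12341/18649, -13522/18649]
step 1: P' = (I − K·H)·P̄ = [1789426/18649 609798/18649; 609798/18649 211808/18649]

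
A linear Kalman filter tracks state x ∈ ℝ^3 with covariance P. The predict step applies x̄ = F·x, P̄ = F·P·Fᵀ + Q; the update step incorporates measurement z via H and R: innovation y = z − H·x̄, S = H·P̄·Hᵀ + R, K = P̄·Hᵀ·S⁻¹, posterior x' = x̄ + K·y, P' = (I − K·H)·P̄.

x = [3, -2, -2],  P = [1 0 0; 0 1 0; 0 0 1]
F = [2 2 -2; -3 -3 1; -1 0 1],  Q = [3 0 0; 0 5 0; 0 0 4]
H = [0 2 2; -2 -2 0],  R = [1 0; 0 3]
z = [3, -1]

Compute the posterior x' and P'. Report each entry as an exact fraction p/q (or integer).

x' = [-8956/5591, 13361/5591, -5535/5591]
P' = [16581/5591 -13962/5591 13076/5591; -13962/5591 15192/5591 -14276/5591; 13076/5591 -14276/5591 14746/5591]

x̄ = F·x = [6, -5, -5]
P̄ = F·P·Fᵀ + Q = [15 -14 -4; -14 24 4; -4 4 6]
y = z − H·x̄ = [23, 1]
S = H·P̄·Hᵀ + R = [153 -40; -40 47]
K = P̄·Hᵀ·S⁻¹ = [-1772/5591 -1746/5591; 1832/5591 -820/5591; 940/5591 800/5591]
x' = x̄ + K·y = [-8956/5591, 13361/5591, -5535/5591]
P' = (I − K·H)·P̄ = [16581/5591 -13962/5591 13076/5591; -13962/5591 15192/5591 -14276/5591; 13076/5591 -14276/5591 14746/5591]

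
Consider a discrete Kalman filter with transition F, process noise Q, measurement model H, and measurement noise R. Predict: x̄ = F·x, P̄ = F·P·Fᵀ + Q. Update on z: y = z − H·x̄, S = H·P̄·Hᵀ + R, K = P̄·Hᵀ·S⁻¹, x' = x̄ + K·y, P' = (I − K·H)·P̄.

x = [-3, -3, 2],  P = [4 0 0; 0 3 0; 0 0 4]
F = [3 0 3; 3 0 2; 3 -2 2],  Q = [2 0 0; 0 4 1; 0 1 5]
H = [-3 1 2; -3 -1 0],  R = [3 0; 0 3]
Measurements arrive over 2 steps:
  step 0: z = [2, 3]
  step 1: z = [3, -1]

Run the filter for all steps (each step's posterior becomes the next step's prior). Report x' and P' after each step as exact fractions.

step 0: x' = [-4821/123569, -358905/123569, 299924/123569], P' = [64546/123569 -99264/123569 139008/123569; -99264/123569 384180/123569 -319305/123569; 139008/123569 -319305/123569 436395/123569]
step 1: x' = [750217281/1389122971, -3658517671/6945614855, 18157050311/6945614855], P' = [650239403/1389122971 -847484502/1389122971 1313414700/1389122971; -847484502/1389122971 16924412526/6945614855 -13542373461/6945614855; 1313414700/1389122971 -13542373461/6945614855 20321131971/6945614855]

step 0: x̄ = F·x = [-3, -5, 1]
step 0: P̄ = F·P·Fᵀ + Q = [74 60 60; 60 56 53; 60 53 69]
step 0: y = z − H·x̄ = [-4, -11]
step 0: S = H·P̄·Hᵀ + R = [133 144; 144 1085]
step 0: K = P̄·Hᵀ·S⁻¹ = [-4962/123569 -31458/123569; 14454/123569 -28796/123569; 45487/123569 -32573/123569]
step 0: x' = x̄ + K·y = [-4821/123569, -358905/123569, 299924/123569]
step 0: P' = (I − K·H)·P̄ = [64546/123569 -99264/123569 139008/123569; -99264/123569 384180/123569 -319305/123569; 139008/123569 -319305/123569 436395/123569]
step 1: x̄ = F·x = [885309/123569, 585385/123569, 1303195/123569]
step 1: P̄ = F·P·Fᵀ + Q = [7257751/123569 5284404/123569 7795818/123569; 5284404/123569 4488866/123569 5990963/123569; 7795818/123569 5990963/123569 9894763/123569]
step 1: y = z − H·x̄ = [-165141/123569, 3117743/123569]
step 1: S = H·P̄·Hᵀ + R = [8465996/123569 2074059/123569; 2074059/123569 101885756/123569]
step 1: K = P̄·Hᵀ·S⁻¹ = [-57124437/1389122971 -367744569/1389122971; 850644378/6945614855 -1404048332/6945614855; 2466223327/6945614855 -2052949013/6945614855]
step 1: x' = x̄ + K·y = [750217281/1389122971, -3658517671/6945614855, 18157050311/6945614855]
step 1: P' = (I − K·H)·P̄ = [650239403/1389122971 -847484502/1389122971 1313414700/1389122971; -847484502/1389122971 16924412526/6945614855 -13542373461/6945614855; 1313414700/1389122971 -13542373461/6945614855 20321131971/6945614855]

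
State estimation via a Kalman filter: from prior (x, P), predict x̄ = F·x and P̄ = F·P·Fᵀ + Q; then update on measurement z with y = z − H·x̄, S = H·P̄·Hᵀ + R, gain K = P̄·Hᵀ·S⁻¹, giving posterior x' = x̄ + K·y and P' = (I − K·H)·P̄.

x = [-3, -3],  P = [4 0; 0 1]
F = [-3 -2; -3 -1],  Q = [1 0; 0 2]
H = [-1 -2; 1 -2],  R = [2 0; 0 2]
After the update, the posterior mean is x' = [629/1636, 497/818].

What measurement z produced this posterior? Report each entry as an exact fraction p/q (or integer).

x̄ = F·x = [15, 12]
P̄ = F·P·Fᵀ + Q = [41 38; 38 39]
S = H·P̄·Hᵀ + R = [351 115; 115 47]
K = P̄·Hᵀ·S⁻¹ = [-737/1636 585/1636; -213/818 -175/818]
x' − x̄ = [-23911/1636, -9319/818] = K·y
y = (KᵀK)⁻¹·Kᵀ·(x' − x̄) = [38, 7]
z = y + H·x̄ = [38, 7] + [-39, -9] = [-1, -2]

z = [-1, -2]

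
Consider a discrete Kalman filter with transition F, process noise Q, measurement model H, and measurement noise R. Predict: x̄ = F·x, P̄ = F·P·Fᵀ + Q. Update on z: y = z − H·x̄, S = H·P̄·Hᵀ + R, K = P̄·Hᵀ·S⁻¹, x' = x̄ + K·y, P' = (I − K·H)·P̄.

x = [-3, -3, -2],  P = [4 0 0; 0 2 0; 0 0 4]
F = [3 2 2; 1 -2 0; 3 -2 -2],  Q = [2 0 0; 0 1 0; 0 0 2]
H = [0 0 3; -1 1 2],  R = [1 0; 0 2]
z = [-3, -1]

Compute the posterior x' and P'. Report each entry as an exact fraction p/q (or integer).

x' = [-51843/38275, 14834/38275, -40877/38275]
P' = [305134/38275 221258/38275 8676/38275; 221258/38275 227496/38275 512/38275; 8676/38275 512/38275 4214/38275]

x̄ = F·x = [-19, 3, 1]
P̄ = F·P·Fᵀ + Q = [62 4 12; 4 13 20; 12 20 62]
y = z − H·x̄ = [-6, -25]
S = H·P̄·Hᵀ + R = [559 396; 396 349]
K = P̄·Hᵀ·S⁻¹ = [26028/38275 -33262/38275; 1536/38275 3631/38275; 12642/38275 132/38275]
x' = x̄ + K·y = [-51843/38275, 14834/38275, -40877/38275]
P' = (I − K·H)·P̄ = [305134/38275 221258/38275 8676/38275; 221258/38275 227496/38275 512/38275; 8676/38275 512/38275 4214/38275]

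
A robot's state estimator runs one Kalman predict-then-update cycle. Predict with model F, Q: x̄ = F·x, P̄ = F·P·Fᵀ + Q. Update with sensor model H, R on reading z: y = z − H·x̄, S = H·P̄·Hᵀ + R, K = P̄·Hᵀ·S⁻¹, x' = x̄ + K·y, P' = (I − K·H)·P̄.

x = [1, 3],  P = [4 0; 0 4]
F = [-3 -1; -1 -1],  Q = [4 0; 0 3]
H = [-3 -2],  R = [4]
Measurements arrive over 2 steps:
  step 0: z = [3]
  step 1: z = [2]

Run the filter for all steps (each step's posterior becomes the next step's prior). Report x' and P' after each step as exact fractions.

step 0: x' = [-11/159, -467/318], P' = [272/159 -326/159; -326/159 524/159]
step 1: x' = [-4982/4605, 979/1228], P' = [8096/4605 -642/307; -642/307 1008/307]

step 0: x̄ = F·x = [-6, -4]
step 0: P̄ = F·P·Fᵀ + Q = [44 16; 16 11]
step 0: y = z − H·x̄ = [-23]
step 0: S = H·P̄·Hᵀ + R = [636]
step 0: K = P̄·Hᵀ·S⁻¹ = [-41/159; -35/318]
step 0: x' = x̄ + K·y = [-11/159, -467/318]
step 0: P' = (I − K·H)·P̄ = [272/159 -326/159; -326/159 524/159]
step 1: x̄ = F·x = [533/318, 163/106]
step 1: P̄ = F·P·Fᵀ + Q = [1652/159 12/53; 12/53 207/53]
step 1: y = z − H·x̄ = [1071/106]
step 1: S = H·P̄·Hᵀ + R = [6140/53]
step 1: K = P̄·Hᵀ·S⁻¹ = [-419/1535; -45/614]
step 1: x' = x̄ + K·y = [-4982/4605, 979/1228]
step 1: P' = (I − K·H)·P̄ = [8096/4605 -642/307; -642/307 1008/307]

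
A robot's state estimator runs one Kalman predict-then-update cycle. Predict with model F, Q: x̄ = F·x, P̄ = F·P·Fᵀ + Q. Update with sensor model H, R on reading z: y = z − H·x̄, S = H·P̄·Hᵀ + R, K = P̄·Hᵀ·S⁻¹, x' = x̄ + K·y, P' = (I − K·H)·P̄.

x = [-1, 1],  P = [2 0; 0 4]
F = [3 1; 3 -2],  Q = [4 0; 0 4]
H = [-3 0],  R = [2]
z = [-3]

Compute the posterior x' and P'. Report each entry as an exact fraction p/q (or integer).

x' = [115/118, -455/118]
P' = [13/59 5/59; 5/59 2017/59]

x̄ = F·x = [-2, -5]
P̄ = F·P·Fᵀ + Q = [26 10; 10 38]
y = z − H·x̄ = [-9]
S = H·P̄·Hᵀ + R = [236]
K = P̄·Hᵀ·S⁻¹ = [-39/118; -15/118]
x' = x̄ + K·y = [115/118, -455/118]
P' = (I − K·H)·P̄ = [13/59 5/59; 5/59 2017/59]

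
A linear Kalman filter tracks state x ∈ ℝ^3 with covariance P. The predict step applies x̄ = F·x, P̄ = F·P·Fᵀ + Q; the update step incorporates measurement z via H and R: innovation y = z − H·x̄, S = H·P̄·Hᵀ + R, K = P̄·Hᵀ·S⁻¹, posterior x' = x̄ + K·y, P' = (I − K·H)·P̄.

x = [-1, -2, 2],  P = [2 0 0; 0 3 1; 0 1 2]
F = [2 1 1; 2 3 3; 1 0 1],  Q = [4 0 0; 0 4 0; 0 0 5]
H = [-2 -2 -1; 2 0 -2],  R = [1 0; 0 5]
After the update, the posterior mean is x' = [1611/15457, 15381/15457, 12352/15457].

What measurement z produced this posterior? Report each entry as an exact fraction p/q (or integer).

z = [-3, -1]

x̄ = F·x = [-2, -2, 1]
P̄ = F·P·Fᵀ + Q = [19 29 7; 29 75 13; 7 13 9]
S = H·P̄·Hᵀ + R = [698 -108; -108 61]
K = P̄·Hᵀ·S⁻¹ = [-3691/30914 2814/15457; -10025/30914 -766/15457; -3421/30914 -4042/15457]
x' − x̄ = [32525/15457, 46295/15457, -3105/15457] = K·y
y = (KᵀK)⁻¹·Kᵀ·(x' − x̄) = [-10, 5]
z = y + H·x̄ = [-10, 5] + [7, -6] = [-3, -1]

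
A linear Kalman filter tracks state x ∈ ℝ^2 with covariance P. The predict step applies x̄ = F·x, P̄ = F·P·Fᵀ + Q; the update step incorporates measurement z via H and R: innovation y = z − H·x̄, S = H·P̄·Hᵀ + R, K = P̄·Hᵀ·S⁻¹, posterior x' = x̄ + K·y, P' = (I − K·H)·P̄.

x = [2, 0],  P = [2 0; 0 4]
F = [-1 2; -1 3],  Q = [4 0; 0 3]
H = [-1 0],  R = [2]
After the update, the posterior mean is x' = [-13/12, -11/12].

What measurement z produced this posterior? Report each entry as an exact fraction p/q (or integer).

x̄ = F·x = [-2, -2]
P̄ = F·P·Fᵀ + Q = [22 26; 26 41]
S = H·P̄·Hᵀ + R = [24]
K = P̄·Hᵀ·S⁻¹ = [-11/12; -13/12]
x' − x̄ = [11/12, 13/12] = K·y
y = (KᵀK)⁻¹·Kᵀ·(x' − x̄) = [-1]
z = y + H·x̄ = [-1] + [2] = [1]

z = [1]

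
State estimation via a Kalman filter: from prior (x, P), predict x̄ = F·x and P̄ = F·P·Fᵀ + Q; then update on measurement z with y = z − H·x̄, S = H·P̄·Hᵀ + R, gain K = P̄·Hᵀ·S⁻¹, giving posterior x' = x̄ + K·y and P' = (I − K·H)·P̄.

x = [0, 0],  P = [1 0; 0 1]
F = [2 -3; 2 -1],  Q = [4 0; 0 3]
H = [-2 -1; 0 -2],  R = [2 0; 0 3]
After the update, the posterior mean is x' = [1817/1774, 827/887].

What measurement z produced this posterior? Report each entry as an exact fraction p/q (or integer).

x̄ = F·x = [0, 0]
P̄ = F·P·Fᵀ + Q = [17 7; 7 8]
S = H·P̄·Hᵀ + R = [106 44; 44 35]
K = P̄·Hᵀ·S⁻¹ = [-819/1774 160/887; -33/887 -364/887]
x' − x̄ = [1817/1774, 827/887] = K·y
y = (KᵀK)⁻¹·Kᵀ·(x' − x̄) = [-3, -2]
z = y + H·x̄ = [-3, -2] + [0, 0] = [-3, -2]

z = [-3, -2]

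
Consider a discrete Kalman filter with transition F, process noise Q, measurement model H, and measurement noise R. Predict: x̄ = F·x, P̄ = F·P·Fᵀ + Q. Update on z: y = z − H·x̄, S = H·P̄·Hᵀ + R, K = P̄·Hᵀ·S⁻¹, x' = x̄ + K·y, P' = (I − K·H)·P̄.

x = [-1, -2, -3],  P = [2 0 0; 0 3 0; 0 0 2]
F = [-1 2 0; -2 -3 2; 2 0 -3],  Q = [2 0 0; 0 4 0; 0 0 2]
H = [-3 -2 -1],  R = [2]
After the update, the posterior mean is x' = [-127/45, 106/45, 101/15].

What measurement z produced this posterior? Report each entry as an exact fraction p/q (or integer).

x̄ = F·x = [-3, 2, 7]
P̄ = F·P·Fᵀ + Q = [16 -14 -4; -14 47 -20; -4 -20 28]
S = H·P̄·Hᵀ + R = [90]
K = P̄·Hᵀ·S⁻¹ = [-8/45; -16/45; 4/15]
x' − x̄ = [8/45, 16/45, -4/15] = K·y
y = (KᵀK)⁻¹·Kᵀ·(x' − x̄) = [-1]
z = y + H·x̄ = [-1] + [-2] = [-3]

z = [-3]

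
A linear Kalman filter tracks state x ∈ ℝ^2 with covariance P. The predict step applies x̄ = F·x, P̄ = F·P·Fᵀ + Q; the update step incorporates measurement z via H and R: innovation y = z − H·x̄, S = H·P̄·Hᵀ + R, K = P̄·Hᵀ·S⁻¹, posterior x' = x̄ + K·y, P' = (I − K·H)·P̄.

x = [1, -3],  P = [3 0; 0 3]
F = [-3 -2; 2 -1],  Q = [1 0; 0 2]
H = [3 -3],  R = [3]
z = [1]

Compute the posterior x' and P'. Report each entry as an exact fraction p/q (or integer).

x̄ = F·x = [3, 5]
P̄ = F·P·Fᵀ + Q = [40 -12; -12 17]
y = z − H·x̄ = [7]
S = H·P̄·Hᵀ + R = [732]
K = P̄·Hᵀ·S⁻¹ = [13/61; -29/244]
x' = x̄ + K·y = [274/61, 1017/244]
P' = (I − K·H)·P̄ = [412/61 399/61; 399/61 1625/244]

x' = [274/61, 1017/244]
P' = [412/61 399/61; 399/61 1625/244]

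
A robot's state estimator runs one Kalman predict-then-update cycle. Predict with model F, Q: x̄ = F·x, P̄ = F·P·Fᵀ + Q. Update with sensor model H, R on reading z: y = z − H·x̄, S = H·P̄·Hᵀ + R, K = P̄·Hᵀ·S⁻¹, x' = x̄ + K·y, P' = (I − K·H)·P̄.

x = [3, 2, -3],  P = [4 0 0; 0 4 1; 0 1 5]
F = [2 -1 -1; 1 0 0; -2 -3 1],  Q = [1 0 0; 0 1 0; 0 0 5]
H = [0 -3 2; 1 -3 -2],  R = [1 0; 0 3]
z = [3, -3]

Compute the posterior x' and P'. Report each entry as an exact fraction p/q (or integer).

x̄ = F·x = [7, 3, -15]
P̄ = F·P·Fᵀ + Q = [28 8 -7; 8 5 -8; -7 -8 56]
y = z − H·x̄ = [42, -31]
S = H·P̄·Hᵀ + R = [366 -217; -217 184]
K = P̄·Hᵀ·S⁻¹ = [-3086/20255 -1658/20255; -3751/20255 -3433/20255; 4409/20255 -5258/20255]
x' = x̄ + K·y = [63571/20255, 9646/20255, 44351/20255]
P' = (I − K·H)·P̄ = [479716/20255 81296/20255 120401/20255; 81296/20255 15891/20255 21961/20255; 120401/20255 21961/20255 35146/20255]

x' = [63571/20255, 9646/20255, 44351/20255]
P' = [479716/20255 81296/20255 120401/20255; 81296/20255 15891/20255 21961/20255; 120401/20255 21961/20255 35146/20255]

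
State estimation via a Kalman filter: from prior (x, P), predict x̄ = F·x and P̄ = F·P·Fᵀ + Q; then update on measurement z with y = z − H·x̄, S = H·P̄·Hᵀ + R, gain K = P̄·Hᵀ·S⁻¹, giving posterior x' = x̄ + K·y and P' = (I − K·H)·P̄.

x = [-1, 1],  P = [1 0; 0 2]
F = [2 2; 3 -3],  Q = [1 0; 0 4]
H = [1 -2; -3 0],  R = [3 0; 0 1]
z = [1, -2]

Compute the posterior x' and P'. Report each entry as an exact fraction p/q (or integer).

x̄ = F·x = [0, -6]
P̄ = F·P·Fᵀ + Q = [13 -6; -6 31]
y = z − H·x̄ = [-11, -2]
S = H·P̄·Hᵀ + R = [164 -75; -75 118]
K = P̄·Hᵀ·S⁻¹ = [25/13727 -4521/13727; -6674/13727 -2148/13727]
x' = x̄ + K·y = [8767/13727, -4652/13727]
P' = (I − K·H)·P̄ = [1507/13727 716/13727; 716/13727 10369/13727]

x' = [8767/13727, -4652/13727]
P' = [1507/13727 716/13727; 716/13727 10369/13727]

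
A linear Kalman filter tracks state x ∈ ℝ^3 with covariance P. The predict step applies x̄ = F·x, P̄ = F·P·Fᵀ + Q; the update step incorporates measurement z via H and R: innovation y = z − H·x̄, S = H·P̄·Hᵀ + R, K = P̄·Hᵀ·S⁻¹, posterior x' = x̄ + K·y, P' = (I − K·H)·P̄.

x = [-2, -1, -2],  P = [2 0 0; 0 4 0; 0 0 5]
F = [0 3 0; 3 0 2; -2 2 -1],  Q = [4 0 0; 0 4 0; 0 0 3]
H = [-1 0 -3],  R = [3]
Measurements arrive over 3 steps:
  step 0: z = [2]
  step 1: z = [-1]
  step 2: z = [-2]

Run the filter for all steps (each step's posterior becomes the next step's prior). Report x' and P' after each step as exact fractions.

step 0: x̄ = F·x = [-3, -10, 4]
step 0: P̄ = F·P·Fᵀ + Q = [40 0 24; 0 42 -22; 24 -22 32]
step 0: y = z − H·x̄ = [11]
step 0: S = H·P̄·Hᵀ + R = [475]
step 0: K = P̄·Hᵀ·S⁻¹ = [-112/475; 66/475; -24/95]
step 0: x' = x̄ + K·y = [-2657/475, -4024/475, 116/95]
step 0: P' = (I − K·H)·P̄ = [6456/475 7392/475 -408/95; 7392/475 15594/475 -506/95; -408/95 -506/95 32/19]
step 1: x̄ = F·x = [-12072/475, -6811/475, -3314/475]
step 1: P̄ = F·P·Fᵀ + Q = [142246/475 51348/475 56802/475; 51348/475 38724/475 8176/475; 56802/475 8176/475 33249/475]
step 1: y = z − H·x̄ = [-22489/475]
step 1: S = H·P̄·Hᵀ + R = [783724/475]
step 1: K = P̄·Hᵀ·S⁻¹ = [-78163/195931; -18969/195931; -156549/783724]
step 1: x' = x̄ + K·y = [-1278887/195931, -1911352/195931, 1943935/783724]
step 1: P' = (I − K·H)·P̄ = [7226490/195931 8694672/195931 -2330667/195931; 8694672/195931 12943032/195931 -2879255/195931; -2330667/195931 -2879255/195931 3264105/783724]
step 2: x̄ = F·x = [-5734056/195931, -5729387/391862, -7003655/783724]
step 2: P̄ = F·P·Fᵀ + Q = [117271012/195931 60976518/195931 34127925/195931; 60976518/195931 41118235/195931 23949377/391862; 34127925/195931 23949377/391862 58875533/783724]
step 2: y = z − H·x̄ = [-45514637/783724]
step 2: S = H·P̄·Hᵀ + R = [1820385217/783724]
step 2: K = P̄·Hᵀ·S⁻¹ = [-878619148/1820385217; -55371762/260055031; -313138299/1820385217]
step 2: x' = x̄ + K·y = [-321310549/260055031, -586540900/260055031, 273971446/260055031]
step 2: P' = (I − K·H)·P̄ = [104554740288/1820385217 18856524444/260055031 -33972960948/1820385217; 18856524444/260055031 27190428418/260055031 -6230136386/260055031; -33972960948/1820385217 -6230136386/260055031 11637458615/1820385217]

step 0: x' = [-2657/475, -4024/475, 116/95], P' = [6456/475 7392/475 -408/95; 7392/475 15594/475 -506/95; -408/95 -506/95 32/19]
step 1: x' = [-1278887/195931, -1911352/195931, 1943935/783724], P' = [7226490/195931 8694672/195931 -2330667/195931; 8694672/195931 12943032/195931 -2879255/195931; -2330667/195931 -2879255/195931 3264105/783724]
step 2: x' = [-321310549/260055031, -586540900/260055031, 273971446/260055031], P' = [104554740288/1820385217 18856524444/260055031 -33972960948/1820385217; 18856524444/260055031 27190428418/260055031 -6230136386/260055031; -33972960948/1820385217 -6230136386/260055031 11637458615/1820385217]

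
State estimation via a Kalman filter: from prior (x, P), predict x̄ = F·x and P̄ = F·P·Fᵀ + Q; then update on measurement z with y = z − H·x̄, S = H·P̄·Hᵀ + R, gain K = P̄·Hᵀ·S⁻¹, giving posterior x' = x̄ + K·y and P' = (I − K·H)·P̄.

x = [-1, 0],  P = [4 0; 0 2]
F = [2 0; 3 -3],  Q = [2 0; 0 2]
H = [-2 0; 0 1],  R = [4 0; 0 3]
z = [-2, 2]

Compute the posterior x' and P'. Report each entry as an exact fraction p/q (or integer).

x̄ = F·x = [-2, -3]
P̄ = F·P·Fᵀ + Q = [18 24; 24 56]
y = z − H·x̄ = [-6, 5]
S = H·P̄·Hᵀ + R = [76 -48; -48 59]
K = P̄·Hᵀ·S⁻¹ = [-243/545 24/545; -36/545 488/545]
x' = x̄ + K·y = [488/545, 1021/545]
P' = (I − K·H)·P̄ = [486/545 72/545; 72/545 1464/545]

x' = [488/545, 1021/545]
P' = [486/545 72/545; 72/545 1464/545]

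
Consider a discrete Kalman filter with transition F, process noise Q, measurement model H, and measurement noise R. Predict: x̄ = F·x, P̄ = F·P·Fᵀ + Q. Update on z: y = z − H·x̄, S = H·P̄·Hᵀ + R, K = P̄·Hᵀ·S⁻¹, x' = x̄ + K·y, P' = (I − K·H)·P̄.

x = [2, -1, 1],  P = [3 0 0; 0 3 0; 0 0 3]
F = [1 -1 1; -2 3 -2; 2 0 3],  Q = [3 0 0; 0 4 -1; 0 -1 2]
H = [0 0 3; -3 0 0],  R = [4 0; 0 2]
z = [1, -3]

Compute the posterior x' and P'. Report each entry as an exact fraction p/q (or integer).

x̄ = F·x = [4, -9, 7]
P̄ = F·P·Fᵀ + Q = [12 -21 15; -21 55 -31; 15 -31 41]
y = z − H·x̄ = [-20, 9]
S = H·P̄·Hᵀ + R = [373 -135; -135 110]
K = P̄·Hᵀ·S⁻¹ = [18/4561 -7353/22805; -345/4561 10944/22805; 1491/4561 -36/4561]
x' = x̄ + K·y = [23243/22805, -72249/22805, 1783/4561]
P' = (I − K·H)·P̄ = [4902/22805 -7296/22805 24/4561; -7296/22805 404378/22805 -460/4561; 24/4561 -460/4561 1988/4561]

x' = [23243/22805, -72249/22805, 1783/4561]
P' = [4902/22805 -7296/22805 24/4561; -7296/22805 404378/22805 -460/4561; 24/4561 -460/4561 1988/4561]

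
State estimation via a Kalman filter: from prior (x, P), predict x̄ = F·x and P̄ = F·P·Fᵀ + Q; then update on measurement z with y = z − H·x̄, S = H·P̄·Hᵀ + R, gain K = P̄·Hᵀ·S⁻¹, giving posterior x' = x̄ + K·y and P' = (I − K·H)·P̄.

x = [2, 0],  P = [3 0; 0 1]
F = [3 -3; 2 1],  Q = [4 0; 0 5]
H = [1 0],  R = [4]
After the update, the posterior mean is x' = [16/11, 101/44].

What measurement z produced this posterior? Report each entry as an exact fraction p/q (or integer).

x̄ = F·x = [6, 4]
P̄ = F·P·Fᵀ + Q = [40 15; 15 18]
S = H·P̄·Hᵀ + R = [44]
K = P̄·Hᵀ·S⁻¹ = [10/11; 15/44]
x' − x̄ = [-50/11, -75/44] = K·y
y = (KᵀK)⁻¹·Kᵀ·(x' − x̄) = [-5]
z = y + H·x̄ = [-5] + [6] = [1]

z = [1]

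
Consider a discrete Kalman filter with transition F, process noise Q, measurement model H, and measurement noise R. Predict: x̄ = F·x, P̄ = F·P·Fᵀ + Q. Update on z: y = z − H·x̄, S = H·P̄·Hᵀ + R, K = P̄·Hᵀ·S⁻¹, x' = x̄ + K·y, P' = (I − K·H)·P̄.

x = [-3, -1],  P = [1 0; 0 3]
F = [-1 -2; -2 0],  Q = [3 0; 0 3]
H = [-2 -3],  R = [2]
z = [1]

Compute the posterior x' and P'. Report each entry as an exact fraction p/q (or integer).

x' = [-337/153, 193/153]
P' = [1004/153 -644/153; -644/153 446/153]

x̄ = F·x = [5, 6]
P̄ = F·P·Fᵀ + Q = [16 2; 2 7]
y = z − H·x̄ = [29]
S = H·P̄·Hᵀ + R = [153]
K = P̄·Hᵀ·S⁻¹ = [-38/153; -25/153]
x' = x̄ + K·y = [-337/153, 193/153]
P' = (I − K·H)·P̄ = [1004/153 -644/153; -644/153 446/153]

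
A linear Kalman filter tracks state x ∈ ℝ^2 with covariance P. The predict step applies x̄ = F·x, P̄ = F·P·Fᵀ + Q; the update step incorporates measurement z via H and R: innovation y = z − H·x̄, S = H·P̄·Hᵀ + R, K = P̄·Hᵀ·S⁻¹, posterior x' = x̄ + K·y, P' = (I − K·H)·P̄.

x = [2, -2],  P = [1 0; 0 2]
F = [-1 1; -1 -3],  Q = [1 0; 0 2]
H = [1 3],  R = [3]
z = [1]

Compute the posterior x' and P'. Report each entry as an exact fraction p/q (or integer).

x' = [-587/166, 129/83]
P' = [543/166 -96/83; -96/83 61/83]

x̄ = F·x = [-4, 4]
P̄ = F·P·Fᵀ + Q = [4 -5; -5 21]
y = z − H·x̄ = [-7]
S = H·P̄·Hᵀ + R = [166]
K = P̄·Hᵀ·S⁻¹ = [-11/166; 29/83]
x' = x̄ + K·y = [-587/166, 129/83]
P' = (I − K·H)·P̄ = [543/166 -96/83; -96/83 61/83]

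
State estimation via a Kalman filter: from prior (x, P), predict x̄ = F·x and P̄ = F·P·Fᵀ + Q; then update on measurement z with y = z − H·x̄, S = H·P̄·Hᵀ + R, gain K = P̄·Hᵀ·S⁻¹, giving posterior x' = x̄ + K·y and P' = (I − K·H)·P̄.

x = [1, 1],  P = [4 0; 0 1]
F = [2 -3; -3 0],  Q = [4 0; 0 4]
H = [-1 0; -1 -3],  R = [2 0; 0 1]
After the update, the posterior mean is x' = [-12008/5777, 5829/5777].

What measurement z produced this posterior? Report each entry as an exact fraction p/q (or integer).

z = [2, -1]

x̄ = F·x = [-1, -3]
P̄ = F·P·Fᵀ + Q = [29 -24; -24 40]
S = H·P̄·Hᵀ + R = [31 -43; -43 246]
K = P̄·Hᵀ·S⁻¹ = [-5285/5777 86/5777; 1776/5777 -1944/5777]
x' − x̄ = [-6231/5777, 23160/5777] = K·y
y = (KᵀK)⁻¹·Kᵀ·(x' − x̄) = [1, -11]
z = y + H·x̄ = [1, -11] + [1, 10] = [2, -1]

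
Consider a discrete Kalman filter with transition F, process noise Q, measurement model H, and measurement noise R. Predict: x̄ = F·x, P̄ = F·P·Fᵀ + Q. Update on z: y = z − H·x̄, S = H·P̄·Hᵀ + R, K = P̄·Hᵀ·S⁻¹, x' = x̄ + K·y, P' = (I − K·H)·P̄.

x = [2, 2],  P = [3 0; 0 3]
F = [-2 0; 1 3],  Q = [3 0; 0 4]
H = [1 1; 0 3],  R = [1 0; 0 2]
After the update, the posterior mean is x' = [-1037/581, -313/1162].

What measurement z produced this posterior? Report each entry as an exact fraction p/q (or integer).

x̄ = F·x = [-4, 8]
P̄ = F·P·Fᵀ + Q = [15 -6; -6 34]
S = H·P̄·Hᵀ + R = [38 84; 84 308]
K = P̄·Hᵀ·S⁻¹ = [153/166 -180/581; 1/83 381/1162]
x' − x̄ = [1287/581, -9609/1162] = K·y
y = (KᵀK)⁻¹·Kᵀ·(x' − x̄) = [-6, -25]
z = y + H·x̄ = [-6, -25] + [4, 24] = [-2, -1]

z = [-2, -1]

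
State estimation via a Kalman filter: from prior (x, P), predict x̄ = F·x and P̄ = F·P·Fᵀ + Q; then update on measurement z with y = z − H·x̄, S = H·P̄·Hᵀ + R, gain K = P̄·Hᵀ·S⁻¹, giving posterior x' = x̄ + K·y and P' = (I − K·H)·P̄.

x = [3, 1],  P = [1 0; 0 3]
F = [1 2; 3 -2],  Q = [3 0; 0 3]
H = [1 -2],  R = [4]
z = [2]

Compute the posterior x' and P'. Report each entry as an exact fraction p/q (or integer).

x' = [567/76, 23/8]
P' = [319/38 15/4; 15/4 21/8]

x̄ = F·x = [5, 7]
P̄ = F·P·Fᵀ + Q = [16 -9; -9 24]
y = z − H·x̄ = [11]
S = H·P̄·Hᵀ + R = [152]
K = P̄·Hᵀ·S⁻¹ = [17/76; -3/8]
x' = x̄ + K·y = [567/76, 23/8]
P' = (I − K·H)·P̄ = [319/38 15/4; 15/4 21/8]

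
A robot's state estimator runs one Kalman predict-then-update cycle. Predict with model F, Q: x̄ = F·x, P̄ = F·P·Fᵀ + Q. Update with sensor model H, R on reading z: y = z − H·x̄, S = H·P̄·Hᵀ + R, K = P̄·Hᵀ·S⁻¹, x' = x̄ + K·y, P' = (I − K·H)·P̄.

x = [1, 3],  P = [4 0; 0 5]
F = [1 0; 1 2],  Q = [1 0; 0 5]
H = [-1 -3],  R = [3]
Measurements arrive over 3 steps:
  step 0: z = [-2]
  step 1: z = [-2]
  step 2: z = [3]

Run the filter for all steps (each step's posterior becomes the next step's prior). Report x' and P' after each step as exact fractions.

step 0: x̄ = F·x = [1, 7]
step 0: P̄ = F·P·Fᵀ + Q = [5 4; 4 29]
step 0: y = z − H·x̄ = [20]
step 0: S = H·P̄·Hᵀ + R = [293]
step 0: K = P̄·Hᵀ·S⁻¹ = [-17/293; -91/293]
step 0: x' = x̄ + K·y = [-47/293, 231/293]
step 0: P' = (I − K·H)·P̄ = [1176/293 -375/293; -375/293 216/293]
step 1: x̄ = F·x = [-47/293, 415/293]
step 1: P̄ = F·P·Fᵀ + Q = [1469/293 426/293; 426/293 2005/293]
step 1: y = z − H·x̄ = [612/293]
step 1: S = H·P̄·Hᵀ + R = [22949/293]
step 1: K = P̄·Hᵀ·S⁻¹ = [-2747/22949; -6441/22949]
step 1: x' = x̄ + K·y = [-9419/22949, 19051/22949]
step 1: P' = (I − K·H)·P̄ = [89304/22949 -27021/22949; -27021/22949 15448/22949]
step 2: x̄ = F·x = [-9419/22949, 28683/22949]
step 2: P̄ = F·P·Fᵀ + Q = [112253/22949 35262/22949; 35262/22949 157757/22949]
step 2: y = z − H·x̄ = [145477/22949]
step 2: S = H·P̄·Hᵀ + R = [1812485/22949]
step 2: K = P̄·Hᵀ·S⁻¹ = [-218039/1812485; -508533/1812485]
step 2: x' = x̄ + K·y = [-2126082/1812485, -958314/1812485]
step 2: P' = (I − K·H)·P̄ = [6794016/1812485 -2046633/1812485; -2046633/1812485 1190744/1812485]

step 0: x' = [-47/293, 231/293], P' = [1176/293 -375/293; -375/293 216/293]
step 1: x' = [-9419/22949, 19051/22949], P' = [89304/22949 -27021/22949; -27021/22949 15448/22949]
step 2: x' = [-2126082/1812485, -958314/1812485], P' = [6794016/1812485 -2046633/1812485; -2046633/1812485 1190744/1812485]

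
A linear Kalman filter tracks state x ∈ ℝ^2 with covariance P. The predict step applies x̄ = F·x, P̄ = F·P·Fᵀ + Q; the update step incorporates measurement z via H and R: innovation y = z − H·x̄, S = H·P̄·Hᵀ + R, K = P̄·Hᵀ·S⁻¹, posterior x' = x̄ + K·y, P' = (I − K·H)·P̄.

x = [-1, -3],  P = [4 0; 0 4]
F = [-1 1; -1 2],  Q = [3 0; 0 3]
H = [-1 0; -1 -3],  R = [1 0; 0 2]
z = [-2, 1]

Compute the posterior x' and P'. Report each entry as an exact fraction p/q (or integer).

x' = [2174/1295, -1159/1295]
P' = [1003/1295 -303/1295; -303/1295 373/1295]

x̄ = F·x = [-2, -5]
P̄ = F·P·Fᵀ + Q = [11 12; 12 23]
y = z − H·x̄ = [-4, -16]
S = H·P̄·Hᵀ + R = [12 47; 47 292]
K = P̄·Hᵀ·S⁻¹ = [-1003/1295 -47/1295; 303/1295 -408/1295]
x' = x̄ + K·y = [2174/1295, -1159/1295]
P' = (I − K·H)·P̄ = [1003/1295 -303/1295; -303/1295 373/1295]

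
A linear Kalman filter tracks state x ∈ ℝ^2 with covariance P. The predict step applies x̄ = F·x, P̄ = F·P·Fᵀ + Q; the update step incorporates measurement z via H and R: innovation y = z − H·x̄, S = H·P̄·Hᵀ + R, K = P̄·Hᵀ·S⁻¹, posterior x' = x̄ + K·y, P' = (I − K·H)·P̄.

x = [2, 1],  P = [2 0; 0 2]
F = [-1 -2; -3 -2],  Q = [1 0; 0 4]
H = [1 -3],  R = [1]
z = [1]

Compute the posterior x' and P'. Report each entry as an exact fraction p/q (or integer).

x̄ = F·x = [-4, -8]
P̄ = F·P·Fᵀ + Q = [11 14; 14 30]
y = z − H·x̄ = [-19]
S = H·P̄·Hᵀ + R = [198]
K = P̄·Hᵀ·S⁻¹ = [-31/198; -38/99]
x' = x̄ + K·y = [-203/198, -70/99]
P' = (I − K·H)·P̄ = [1217/198 208/99; 208/99 82/99]

x' = [-203/198, -70/99]
P' = [1217/198 208/99; 208/99 82/99]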